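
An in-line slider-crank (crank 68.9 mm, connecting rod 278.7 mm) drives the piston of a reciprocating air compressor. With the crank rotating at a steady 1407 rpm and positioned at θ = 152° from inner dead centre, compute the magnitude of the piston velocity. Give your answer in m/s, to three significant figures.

3.72

ω = 2π·1407/60 = 147.3 rad/s
For an in-line slider-crank, x = r cosθ + √(L² − r² sin²θ), so v = −rω sinθ·[1 + r cosθ/√(L² − r² sin²θ)].
With r = 0.0689 m, L = 0.2787 m, θ = 152°: √(L² − r² sin²θ) = 0.27682 m.
v = −0.0689·147.3·0.46947·[1 + 0.0689·-0.88295/0.27682] = -3.7186 m/s.
|v| = 3.7186 m/s.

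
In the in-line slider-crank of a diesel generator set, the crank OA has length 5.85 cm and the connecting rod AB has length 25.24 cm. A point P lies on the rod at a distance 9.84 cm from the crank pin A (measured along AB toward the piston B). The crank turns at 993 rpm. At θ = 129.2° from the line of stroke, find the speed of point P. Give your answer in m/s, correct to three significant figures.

5.02

ω = 104 rad/s.  Crank-pin speed |V_A| = rω = 6.0832 m/s, perpendicular to OA.
Rod angle: sinφ = −(r/L) sinθ ⇒ φ = -10.347°; ω_rod = −rω cosθ/√(L²−r²sin²θ) = +15.485 rad/s.
V_P = V_A + ω_rod × AP, with AP = 0.0984 m along the rod.
Components: V_Px = −rω sinθ − a·ω_rod·sinφ = -4.4405 m/s;  V_Py = rω cosθ + a·ω_rod·cosφ = -2.3459 m/s.
|V_P| = √(V_Px² + V_Py²) = 5.022 m/s.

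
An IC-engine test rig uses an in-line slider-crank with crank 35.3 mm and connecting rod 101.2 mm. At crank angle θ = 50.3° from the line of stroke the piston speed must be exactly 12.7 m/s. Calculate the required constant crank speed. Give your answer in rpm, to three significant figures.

3630

For an in-line slider-crank, |v_piston| = rω|sinθ|·[1 + r cosθ/√(L² − r² sin²θ)].
With r = 0.0353 m, L = 0.1012 m, θ = 50.3°: the bracketed kinematic factor |dx/dθ| = 0.033442 m.
ω = v/|dx/dθ| = 12.7/0.033442 = 379.76 rad/s.
N = 60ω/(2π) = 3626.5 rpm.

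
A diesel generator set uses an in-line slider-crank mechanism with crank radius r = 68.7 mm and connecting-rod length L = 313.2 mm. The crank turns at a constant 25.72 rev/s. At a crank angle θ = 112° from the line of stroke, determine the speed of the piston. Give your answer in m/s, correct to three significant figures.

9.43

ω = 2π·25.7 = 161.6 rad/s
For an in-line slider-crank, x = r cosθ + √(L² − r² sin²θ), so v = −rω sinθ·[1 + r cosθ/√(L² − r² sin²θ)].
With r = 0.0687 m, L = 0.3132 m, θ = 112°: √(L² − r² sin²θ) = 0.30665 m.
v = −0.0687·161.6·0.92718·[1 + 0.0687·-0.37461/0.30665] = -9.4299 m/s.
|v| = 9.4299 m/s.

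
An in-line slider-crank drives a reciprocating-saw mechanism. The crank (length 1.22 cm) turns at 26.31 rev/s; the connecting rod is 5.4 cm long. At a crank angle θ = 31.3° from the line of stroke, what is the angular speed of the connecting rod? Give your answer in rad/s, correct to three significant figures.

ω = 165.3 rad/s (converted from 26.31 rev/s).
The rod makes angle φ with the slider axis where L sinφ = r sinθ; differentiating, L cosφ·φ̇ = r ω cosθ.
L cosφ = √(L² − r² sin²θ) = 0.053627 m.
|ω_rod| = r ω |cosθ| / √(L² − r² sin²θ) = 0.0122·165.3·0.85446/0.053627 = 32.134 rad/s.

32.1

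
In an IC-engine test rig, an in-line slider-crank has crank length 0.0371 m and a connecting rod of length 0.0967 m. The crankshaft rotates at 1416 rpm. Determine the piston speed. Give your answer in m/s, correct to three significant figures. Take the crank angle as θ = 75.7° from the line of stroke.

5.88

ω = 2π·1416/60 = 148.3 rad/s
For an in-line slider-crank, x = r cosθ + √(L² − r² sin²θ), so v = −rω sinθ·[1 + r cosθ/√(L² − r² sin²θ)].
With r = 0.0371 m, L = 0.0967 m, θ = 75.7°: √(L² − r² sin²θ) = 0.089769 m.
v = −0.0371·148.3·0.96902·[1 + 0.0371·0.24700/0.089769] = -5.875 m/s.
|v| = 5.875 m/s.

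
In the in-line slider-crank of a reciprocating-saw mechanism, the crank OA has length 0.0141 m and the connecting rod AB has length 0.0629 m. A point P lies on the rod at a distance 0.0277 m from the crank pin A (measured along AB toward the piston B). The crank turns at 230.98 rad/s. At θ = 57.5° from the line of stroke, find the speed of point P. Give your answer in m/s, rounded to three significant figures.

ω = 231 rad/s.  Crank-pin speed |V_A| = rω = 3.2568 m/s, perpendicular to OA.
Rod angle: sinφ = −(r/L) sinθ ⇒ φ = -10.898°; ω_rod = −rω cosθ/√(L²−r²sin²θ) = -28.331 rad/s.
V_P = V_A + ω_rod × AP, with AP = 0.0277 m along the rod.
Components: V_Px = −rω sinθ − a·ω_rod·sinφ = -2.8951 m/s;  V_Py = rω cosθ + a·ω_rod·cosφ = +0.97927 m/s.
|V_P| = √(V_Px² + V_Py²) = 3.0563 m/s.

3.06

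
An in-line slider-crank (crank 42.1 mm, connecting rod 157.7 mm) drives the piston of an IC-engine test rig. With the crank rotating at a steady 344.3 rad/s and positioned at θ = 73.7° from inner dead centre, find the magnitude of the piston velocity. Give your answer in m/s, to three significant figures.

ω = 344.3 rad/s
For an in-line slider-crank, x = r cosθ + √(L² − r² sin²θ), so v = −rω sinθ·[1 + r cosθ/√(L² − r² sin²θ)].
With r = 0.0421 m, L = 0.1577 m, θ = 73.7°: √(L² − r² sin²θ) = 0.15244 m.
v = −0.0421·344.3·0.95981·[1 + 0.0421·0.28067/0.15244] = -14.991 m/s.
|v| = 14.991 m/s.

15.0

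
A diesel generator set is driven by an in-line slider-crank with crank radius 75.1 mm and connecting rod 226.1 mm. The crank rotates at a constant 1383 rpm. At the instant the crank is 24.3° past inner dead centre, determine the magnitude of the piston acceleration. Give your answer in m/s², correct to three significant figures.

ω = 2π·1383/60 = 144.8 rad/s
x(θ) = r cosθ + √(L² − r² sin²θ); with ω constant, a = ω²·d²x/dθ².
d²x/dθ² = −r cosθ − r²(cos2θ)/√u − r⁴ sin²2θ/(4u^{3/2}),  u = L² − r² sin²θ = 0.0501661 m².
Substituting r = 0.0751 m, L = 0.2261 m, θ = 24.3°: d²x/dθ² = -0.085497 m.
a = ω²·d²x/dθ² = (144.8)²·(-0.085497) = -1793.3 m/s²;  |a| = 1793.3 m/s².

1790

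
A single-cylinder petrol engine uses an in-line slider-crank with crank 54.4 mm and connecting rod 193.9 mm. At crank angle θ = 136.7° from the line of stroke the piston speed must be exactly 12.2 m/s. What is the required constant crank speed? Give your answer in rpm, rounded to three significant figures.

3940

For an in-line slider-crank, |v_piston| = rω|sinθ|·[1 + r cosθ/√(L² − r² sin²θ)].
With r = 0.0544 m, L = 0.1939 m, θ = 136.7°: the bracketed kinematic factor |dx/dθ| = 0.029546 m.
ω = v/|dx/dθ| = 12.2/0.029546 = 412.92 rad/s.
N = 60ω/(2π) = 3943.1 rpm.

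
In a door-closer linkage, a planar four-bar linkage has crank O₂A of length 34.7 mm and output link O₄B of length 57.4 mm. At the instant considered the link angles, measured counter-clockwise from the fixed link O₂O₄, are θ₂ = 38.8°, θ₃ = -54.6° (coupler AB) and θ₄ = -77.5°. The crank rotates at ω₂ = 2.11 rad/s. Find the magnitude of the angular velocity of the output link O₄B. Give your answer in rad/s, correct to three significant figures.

3.27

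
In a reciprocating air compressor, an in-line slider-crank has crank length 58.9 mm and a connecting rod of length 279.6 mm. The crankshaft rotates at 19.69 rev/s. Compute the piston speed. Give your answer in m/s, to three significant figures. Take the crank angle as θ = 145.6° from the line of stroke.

3.40

ω = 2π·19.7 = 123.7 rad/s
For an in-line slider-crank, x = r cosθ + √(L² − r² sin²θ), so v = −rω sinθ·[1 + r cosθ/√(L² − r² sin²θ)].
With r = 0.0589 m, L = 0.2796 m, θ = 145.6°: √(L² − r² sin²θ) = 0.27761 m.
v = −0.0589·123.7·0.56497·[1 + 0.0589·-0.82511/0.27761] = -3.3961 m/s.
|v| = 3.3961 m/s.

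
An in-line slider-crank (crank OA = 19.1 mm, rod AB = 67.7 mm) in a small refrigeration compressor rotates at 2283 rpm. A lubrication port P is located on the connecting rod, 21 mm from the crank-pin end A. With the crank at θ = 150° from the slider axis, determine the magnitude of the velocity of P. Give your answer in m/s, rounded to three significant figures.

3.45

ω = 239.1 rad/s.  Crank-pin speed |V_A| = rω = 4.5663 m/s, perpendicular to OA.
Rod angle: sinφ = −(r/L) sinθ ⇒ φ = -8.109°; ω_rod = −rω cosθ/√(L²−r²sin²θ) = +59.003 rad/s.
V_P = V_A + ω_rod × AP, with AP = 0.021 m along the rod.
Components: V_Px = −rω sinθ − a·ω_rod·sinφ = -2.1084 m/s;  V_Py = rω cosθ + a·ω_rod·cosφ = -2.7279 m/s.
|V_P| = √(V_Px² + V_Py²) = 3.4477 m/s.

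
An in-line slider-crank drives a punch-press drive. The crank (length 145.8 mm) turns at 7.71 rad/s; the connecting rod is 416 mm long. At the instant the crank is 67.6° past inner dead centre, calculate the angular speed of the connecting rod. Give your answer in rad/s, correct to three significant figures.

ω = 7.71 rad/s
The rod makes angle φ with the slider axis where L sinφ = r sinθ; differentiating, L cosφ·φ̇ = r ω cosθ.
L cosφ = √(L² − r² sin²θ) = 0.39355 m.
|ω_rod| = r ω |cosθ| / √(L² − r² sin²θ) = 0.1458·7.71·0.38107/0.39355 = 1.0885 rad/s.

1.09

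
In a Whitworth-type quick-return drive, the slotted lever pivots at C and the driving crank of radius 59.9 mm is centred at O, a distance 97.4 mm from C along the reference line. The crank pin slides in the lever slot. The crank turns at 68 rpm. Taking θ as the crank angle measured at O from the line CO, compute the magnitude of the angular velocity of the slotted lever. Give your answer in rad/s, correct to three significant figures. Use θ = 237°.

ω = 7.121 rad/s (from 68 rpm).
Crank pin A relative to C: A = (d + r cosθ, r sinθ); lever angle φ = atan2(r sinθ, d + r cosθ).
Differentiating tanφ: φ̇ = rω(d cosθ + r)/(d² + r² + 2dr cosθ).
d² + r² + 2dr cosθ = |CA|² = 0.00671964 m²;  d cosθ + r = +0.0068522 m.
|ω_lever| = |0.0599·7.121·+0.0068522| / 0.00671964 = 0.43496 rad/s.

0.435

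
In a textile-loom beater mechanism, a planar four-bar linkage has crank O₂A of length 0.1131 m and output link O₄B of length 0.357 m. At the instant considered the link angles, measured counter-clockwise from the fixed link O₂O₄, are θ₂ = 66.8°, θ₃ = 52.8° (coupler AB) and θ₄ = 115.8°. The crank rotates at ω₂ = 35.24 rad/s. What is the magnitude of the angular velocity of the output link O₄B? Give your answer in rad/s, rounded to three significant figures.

ω₂ = 35.24 rad/s
Differentiating the loop-closure r₂e^{iθ₂}+r₃e^{iθ₃}=r₁+r₄e^{iθ₄} gives r₂ω₂e^{iθ₂}+r₃ω₃e^{iθ₃}=r₄ω₄e^{iθ₄}.
Eliminating the other unknown: ω₄ = r₂ω₂ sin(θ₂−θ₃) / [r₄ sin(θ₄−θ₃)].
Numerator sine = +0.24192; denominator sine = +0.89101.
Result = 0.1131·35.24·(+0.24192) / (0.357·(+0.89101)) = +3.0313 rad/s; magnitude 3.0313 rad/s.

3.03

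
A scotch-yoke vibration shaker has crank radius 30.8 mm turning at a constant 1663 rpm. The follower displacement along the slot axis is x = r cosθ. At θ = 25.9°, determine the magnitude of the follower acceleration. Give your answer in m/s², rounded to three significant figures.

ω = 174.1 rad/s (from 1663 rpm).
x = r cosθ ⇒ ẍ = −rω² cosθ (ω constant).
|a| = rω²|cosθ| = 0.0308·(174.1)²·|cos 25.9°| = 840.28 m/s².

840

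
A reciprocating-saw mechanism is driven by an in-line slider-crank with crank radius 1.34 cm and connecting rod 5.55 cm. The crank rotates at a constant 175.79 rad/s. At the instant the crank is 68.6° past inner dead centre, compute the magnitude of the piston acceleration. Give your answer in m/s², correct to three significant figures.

ω = 175.8 rad/s
x(θ) = r cosθ + √(L² − r² sin²θ); with ω constant, a = ω²·d²x/dθ².
d²x/dθ² = −r cosθ − r²(cos2θ)/√u − r⁴ sin²2θ/(4u^{3/2}),  u = L² − r² sin²θ = 0.0029246 m².
Substituting r = 0.0134 m, L = 0.0555 m, θ = 68.6°: d²x/dθ² = -0.0024767 m.
a = ω²·d²x/dθ² = (175.8)²·(-0.0024767) = -76.535 m/s²;  |a| = 76.535 m/s².

76.5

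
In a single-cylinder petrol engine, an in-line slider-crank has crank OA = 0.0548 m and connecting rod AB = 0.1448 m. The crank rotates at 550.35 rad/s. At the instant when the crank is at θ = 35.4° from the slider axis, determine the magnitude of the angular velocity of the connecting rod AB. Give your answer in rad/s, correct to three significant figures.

ω = 550.4 rad/s
The rod makes angle φ with the slider axis where L sinφ = r sinθ; differentiating, L cosφ·φ̇ = r ω cosθ.
L cosφ = √(L² − r² sin²θ) = 0.14128 m.
|ω_rod| = r ω |cosθ| / √(L² − r² sin²θ) = 0.0548·550.4·0.81513/0.14128 = 174.01 rad/s.

174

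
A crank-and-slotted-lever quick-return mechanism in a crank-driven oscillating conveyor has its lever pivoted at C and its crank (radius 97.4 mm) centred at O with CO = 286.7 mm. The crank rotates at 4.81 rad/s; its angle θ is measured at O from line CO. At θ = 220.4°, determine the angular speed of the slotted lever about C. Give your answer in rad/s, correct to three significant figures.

1.15

ω = 4.81 rad/s
Crank pin A relative to C: A = (d + r cosθ, r sinθ); lever angle φ = atan2(r sinθ, d + r cosθ).
Differentiating tanφ: φ̇ = rω(d cosθ + r)/(d² + r² + 2dr cosθ).
d² + r² + 2dr cosθ = |CA|² = 0.0491524 m²;  d cosθ + r = -0.12093 m.
|ω_lever| = |0.0974·4.81·-0.12093| / 0.0491524 = 1.1527 rad/s.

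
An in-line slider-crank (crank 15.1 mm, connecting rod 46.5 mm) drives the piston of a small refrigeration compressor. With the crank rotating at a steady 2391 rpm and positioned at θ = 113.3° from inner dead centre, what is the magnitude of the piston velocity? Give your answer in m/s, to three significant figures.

3.01

ω = 2π·2391/60 = 250.4 rad/s
For an in-line slider-crank, x = r cosθ + √(L² − r² sin²θ), so v = −rω sinθ·[1 + r cosθ/√(L² − r² sin²θ)].
With r = 0.0151 m, L = 0.0465 m, θ = 113.3°: √(L² − r² sin²θ) = 0.044384 m.
v = −0.0151·250.4·0.91845·[1 + 0.0151·-0.39555/0.044384] = -3.0052 m/s.
|v| = 3.0052 m/s.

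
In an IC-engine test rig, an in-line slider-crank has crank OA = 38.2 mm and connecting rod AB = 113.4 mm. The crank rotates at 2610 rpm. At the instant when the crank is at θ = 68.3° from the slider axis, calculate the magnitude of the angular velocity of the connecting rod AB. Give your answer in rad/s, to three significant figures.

ω = 273.3 rad/s (converted from 2610 rpm).
The rod makes angle φ with the slider axis where L sinφ = r sinθ; differentiating, L cosφ·φ̇ = r ω cosθ.
L cosφ = √(L² − r² sin²θ) = 0.1077 m.
|ω_rod| = r ω |cosθ| / √(L² − r² sin²θ) = 0.0382·273.3·0.36975/0.1077 = 35.844 rad/s.

35.8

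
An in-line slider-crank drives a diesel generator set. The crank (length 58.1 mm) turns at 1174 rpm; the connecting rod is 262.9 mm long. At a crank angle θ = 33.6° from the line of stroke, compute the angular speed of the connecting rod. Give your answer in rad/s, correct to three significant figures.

ω = 122.9 rad/s (converted from 1174 rpm).
The rod makes angle φ with the slider axis where L sinφ = r sinθ; differentiating, L cosφ·φ̇ = r ω cosθ.
L cosφ = √(L² − r² sin²θ) = 0.26093 m.
|ω_rod| = r ω |cosθ| / √(L² − r² sin²θ) = 0.0581·122.9·0.83292/0.26093 = 22.801 rad/s.

22.8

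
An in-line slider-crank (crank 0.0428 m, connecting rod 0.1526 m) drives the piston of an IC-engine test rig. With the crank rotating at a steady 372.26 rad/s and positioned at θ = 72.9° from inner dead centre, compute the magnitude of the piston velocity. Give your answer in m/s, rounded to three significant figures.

ω = 372.3 rad/s
For an in-line slider-crank, x = r cosθ + √(L² − r² sin²θ), so v = −rω sinθ·[1 + r cosθ/√(L² − r² sin²θ)].
With r = 0.0428 m, L = 0.1526 m, θ = 72.9°: √(L² − r² sin²θ) = 0.14701 m.
v = −0.0428·372.3·0.95579·[1 + 0.0428·0.29404/0.14701] = -16.532 m/s.
|v| = 16.532 m/s.

16.5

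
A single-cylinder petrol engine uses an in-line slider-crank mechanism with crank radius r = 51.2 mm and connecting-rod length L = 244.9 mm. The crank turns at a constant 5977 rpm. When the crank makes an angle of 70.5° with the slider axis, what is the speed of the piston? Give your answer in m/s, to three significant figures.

ω = 2π·5977/60 = 625.9 rad/s
For an in-line slider-crank, x = r cosθ + √(L² − r² sin²θ), so v = −rω sinθ·[1 + r cosθ/√(L² − r² sin²θ)].
With r = 0.0512 m, L = 0.2449 m, θ = 70.5°: √(L² − r² sin²θ) = 0.2401 m.
v = −0.0512·625.9·0.94264·[1 + 0.0512·0.33381/0.2401] = -32.359 m/s.
|v| = 32.359 m/s.

32.4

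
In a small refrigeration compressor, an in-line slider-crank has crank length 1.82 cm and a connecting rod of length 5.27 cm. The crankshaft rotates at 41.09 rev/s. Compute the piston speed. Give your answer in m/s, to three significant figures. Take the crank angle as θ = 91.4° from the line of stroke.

4.66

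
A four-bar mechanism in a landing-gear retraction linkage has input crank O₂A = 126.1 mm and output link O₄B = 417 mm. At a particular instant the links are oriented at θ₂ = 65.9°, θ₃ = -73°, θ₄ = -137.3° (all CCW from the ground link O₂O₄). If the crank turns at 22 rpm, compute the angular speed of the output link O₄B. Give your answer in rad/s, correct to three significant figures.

ω₂ = 2.304 rad/s (from 22 rpm).
Differentiating the loop-closure r₂e^{iθ₂}+r₃e^{iθ₃}=r₁+r₄e^{iθ₄} gives r₂ω₂e^{iθ₂}+r₃ω₃e^{iθ₃}=r₄ω₄e^{iθ₄}.
Eliminating the other unknown: ω₄ = r₂ω₂ sin(θ₂−θ₃) / [r₄ sin(θ₄−θ₃)].
Numerator sine = +0.65738; denominator sine = -0.90108.
Result = 0.1261·2.304·(+0.65738) / (0.417·(-0.90108)) = -0.50826 rad/s; magnitude 0.50826 rad/s.

0.508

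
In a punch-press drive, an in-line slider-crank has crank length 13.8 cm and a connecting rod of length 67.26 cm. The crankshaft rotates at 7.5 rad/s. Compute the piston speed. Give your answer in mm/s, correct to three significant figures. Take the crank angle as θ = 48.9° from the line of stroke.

ω = 7.5 rad/s
For an in-line slider-crank, x = r cosθ + √(L² − r² sin²θ), so v = −rω sinθ·[1 + r cosθ/√(L² − r² sin²θ)].
With r = 0.138 m, L = 0.6726 m, θ = 48.9°: √(L² − r² sin²θ) = 0.66451 m.
v = −0.138·7.5·0.75356·[1 + 0.138·0.65738/0.66451] = -0.88641 m/s.
|v| = 0.88641 m/s = 886.41 mm/s.

886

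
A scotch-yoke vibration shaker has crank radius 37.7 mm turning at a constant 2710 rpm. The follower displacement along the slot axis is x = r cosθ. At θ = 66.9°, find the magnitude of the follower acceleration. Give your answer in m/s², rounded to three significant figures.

ω = 283.8 rad/s (from 2710 rpm).
x = r cosθ ⇒ ẍ = −rω² cosθ (ω constant).
|a| = rω²|cosθ| = 0.0377·(283.8)²·|cos 66.9°| = 1191.2 m/s².

1190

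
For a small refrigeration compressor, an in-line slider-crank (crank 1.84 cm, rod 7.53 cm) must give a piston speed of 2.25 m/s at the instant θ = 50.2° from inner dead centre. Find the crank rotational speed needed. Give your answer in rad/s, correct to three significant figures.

137

For an in-line slider-crank, |v_piston| = rω|sinθ|·[1 + r cosθ/√(L² − r² sin²θ)].
With r = 0.0184 m, L = 0.0753 m, θ = 50.2°: the bracketed kinematic factor |dx/dθ| = 0.016388 m.
ω = v/|dx/dθ| = 2.25/0.016388 = 137.3 rad/s.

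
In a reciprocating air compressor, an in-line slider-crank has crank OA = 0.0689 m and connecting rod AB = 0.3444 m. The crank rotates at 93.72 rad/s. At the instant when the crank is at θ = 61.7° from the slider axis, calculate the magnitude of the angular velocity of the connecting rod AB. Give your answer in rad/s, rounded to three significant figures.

9.03

ω = 93.72 rad/s
The rod makes angle φ with the slider axis where L sinφ = r sinθ; differentiating, L cosφ·φ̇ = r ω cosθ.
L cosφ = √(L² − r² sin²θ) = 0.33901 m.
|ω_rod| = r ω |cosθ| / √(L² − r² sin²θ) = 0.0689·93.72·0.47409/0.33901 = 9.0301 rad/s.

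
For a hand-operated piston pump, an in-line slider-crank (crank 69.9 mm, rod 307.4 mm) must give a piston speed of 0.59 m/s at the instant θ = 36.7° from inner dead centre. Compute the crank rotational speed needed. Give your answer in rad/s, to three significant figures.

11.9

For an in-line slider-crank, |v_piston| = rω|sinθ|·[1 + r cosθ/√(L² − r² sin²θ)].
With r = 0.0699 m, L = 0.3074 m, θ = 36.7°: the bracketed kinematic factor |dx/dθ| = 0.049461 m.
ω = v/|dx/dθ| = 0.59/0.049461 = 11.928 rad/s.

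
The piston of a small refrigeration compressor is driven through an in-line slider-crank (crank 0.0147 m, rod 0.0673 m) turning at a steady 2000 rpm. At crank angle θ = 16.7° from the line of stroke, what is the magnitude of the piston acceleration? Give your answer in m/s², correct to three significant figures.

ω = 2π·2000/60 = 209.4 rad/s
x(θ) = r cosθ + √(L² − r² sin²θ); with ω constant, a = ω²·d²x/dθ².
d²x/dθ² = −r cosθ − r²(cos2θ)/√u − r⁴ sin²2θ/(4u^{3/2}),  u = L² − r² sin²θ = 0.00451145 m².
Substituting r = 0.0147 m, L = 0.0673 m, θ = 16.7°: d²x/dθ² = -0.016778 m.
a = ω²·d²x/dθ² = (209.4)²·(-0.016778) = -735.94 m/s²;  |a| = 735.94 m/s².

736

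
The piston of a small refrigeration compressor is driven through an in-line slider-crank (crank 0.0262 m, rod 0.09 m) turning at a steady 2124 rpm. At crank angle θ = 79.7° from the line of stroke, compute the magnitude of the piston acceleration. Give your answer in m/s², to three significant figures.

136

ω = 2π·2124/60 = 222.4 rad/s
x(θ) = r cosθ + √(L² − r² sin²θ); with ω constant, a = ω²·d²x/dθ².
d²x/dθ² = −r cosθ − r²(cos2θ)/√u − r⁴ sin²2θ/(4u^{3/2}),  u = L² − r² sin²θ = 0.00743551 m².
Substituting r = 0.0262 m, L = 0.09 m, θ = 79.7°: d²x/dθ² = +0.0027443 m.
a = ω²·d²x/dθ² = (222.4)²·(+0.0027443) = +135.77 m/s²;  |a| = 135.77 m/s².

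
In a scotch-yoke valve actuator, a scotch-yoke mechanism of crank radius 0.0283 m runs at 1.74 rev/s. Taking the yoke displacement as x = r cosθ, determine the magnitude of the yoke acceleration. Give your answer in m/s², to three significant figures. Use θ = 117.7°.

1.57

ω = 10.93 rad/s (from 1.74 rev/s).
x = r cosθ ⇒ ẍ = −rω² cosθ (ω constant).
|a| = rω²|cosθ| = 0.0283·(10.93)²·|cos 117.7°| = 1.5724 m/s².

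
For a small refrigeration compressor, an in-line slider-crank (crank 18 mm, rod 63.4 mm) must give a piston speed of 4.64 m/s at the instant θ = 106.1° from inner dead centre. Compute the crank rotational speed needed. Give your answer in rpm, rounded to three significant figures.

2790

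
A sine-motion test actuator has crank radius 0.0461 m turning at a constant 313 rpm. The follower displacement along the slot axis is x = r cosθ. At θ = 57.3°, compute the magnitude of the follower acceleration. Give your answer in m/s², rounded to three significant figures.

ω = 32.78 rad/s (from 313 rpm).
x = r cosθ ⇒ ẍ = −rω² cosθ (ω constant).
|a| = rω²|cosθ| = 0.0461·(32.78)²·|cos 57.3°| = 26.757 m/s².

26.8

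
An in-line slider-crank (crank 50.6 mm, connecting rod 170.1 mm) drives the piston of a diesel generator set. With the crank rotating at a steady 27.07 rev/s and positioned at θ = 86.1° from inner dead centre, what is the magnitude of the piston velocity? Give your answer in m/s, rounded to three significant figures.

8.77

ω = 2π·27.1 = 170.1 rad/s
For an in-line slider-crank, x = r cosθ + √(L² − r² sin²θ), so v = −rω sinθ·[1 + r cosθ/√(L² − r² sin²θ)].
With r = 0.0506 m, L = 0.1701 m, θ = 86.1°: √(L² − r² sin²θ) = 0.16244 m.
v = −0.0506·170.1·0.99768·[1 + 0.0506·0.06802/0.16244] = -8.7683 m/s.
|v| = 8.7683 m/s.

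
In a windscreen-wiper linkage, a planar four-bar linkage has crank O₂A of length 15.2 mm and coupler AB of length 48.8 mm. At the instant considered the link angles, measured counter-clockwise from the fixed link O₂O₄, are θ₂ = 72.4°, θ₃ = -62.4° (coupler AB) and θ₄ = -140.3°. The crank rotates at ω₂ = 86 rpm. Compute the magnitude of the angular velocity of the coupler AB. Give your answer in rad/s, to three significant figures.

1.55

ω₂ = 9.006 rad/s (from 86 rpm).
Differentiating the loop-closure r₂e^{iθ₂}+r₃e^{iθ₃}=r₁+r₄e^{iθ₄} gives r₂ω₂e^{iθ₂}+r₃ω₃e^{iθ₃}=r₄ω₄e^{iθ₄}.
Eliminating the other unknown: ω₃ = r₂ω₂ sin(θ₄−θ₂) / [r₃ sin(θ₃−θ₄)].
Numerator sine = +0.54024; denominator sine = +0.97778.
Result = 0.0152·9.006·(+0.54024) / (0.0488·(+0.97778)) = +1.5499 rad/s; magnitude 1.5499 rad/s.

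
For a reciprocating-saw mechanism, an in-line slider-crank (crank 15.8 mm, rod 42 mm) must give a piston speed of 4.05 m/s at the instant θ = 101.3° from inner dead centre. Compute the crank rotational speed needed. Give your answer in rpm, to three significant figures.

2710

For an in-line slider-crank, |v_piston| = rω|sinθ|·[1 + r cosθ/√(L² − r² sin²θ)].
With r = 0.0158 m, L = 0.042 m, θ = 101.3°: the bracketed kinematic factor |dx/dθ| = 0.014265 m.
ω = v/|dx/dθ| = 4.05/0.014265 = 283.91 rad/s.
N = 60ω/(2π) = 2711.2 rpm.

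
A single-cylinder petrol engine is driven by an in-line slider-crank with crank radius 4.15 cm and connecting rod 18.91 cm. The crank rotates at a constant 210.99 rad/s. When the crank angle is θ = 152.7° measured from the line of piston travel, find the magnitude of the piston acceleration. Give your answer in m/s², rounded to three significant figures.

ω = 211 rad/s
x(θ) = r cosθ + √(L² − r² sin²θ); with ω constant, a = ω²·d²x/dθ².
d²x/dθ² = −r cosθ − r²(cos2θ)/√u − r⁴ sin²2θ/(4u^{3/2}),  u = L² − r² sin²θ = 0.0353965 m².
Substituting r = 0.0415 m, L = 0.1891 m, θ = 152.7°: d²x/dθ² = +0.031501 m.
a = ω²·d²x/dθ² = (211)²·(+0.031501) = +1402.3 m/s²;  |a| = 1402.3 m/s².

1400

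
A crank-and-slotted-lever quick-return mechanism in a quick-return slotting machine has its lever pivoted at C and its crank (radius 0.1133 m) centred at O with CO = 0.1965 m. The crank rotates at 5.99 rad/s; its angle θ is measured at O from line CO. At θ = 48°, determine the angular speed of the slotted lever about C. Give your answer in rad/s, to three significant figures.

2.04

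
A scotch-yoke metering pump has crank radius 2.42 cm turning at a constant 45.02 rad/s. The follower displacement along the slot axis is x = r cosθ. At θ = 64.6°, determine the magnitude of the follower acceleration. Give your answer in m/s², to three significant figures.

ω = 45.02 rad/s
x = r cosθ ⇒ ẍ = −rω² cosθ (ω constant).
|a| = rω²|cosθ| = 0.0242·(45.02)²·|cos 64.6°| = 21.039 m/s².

21.0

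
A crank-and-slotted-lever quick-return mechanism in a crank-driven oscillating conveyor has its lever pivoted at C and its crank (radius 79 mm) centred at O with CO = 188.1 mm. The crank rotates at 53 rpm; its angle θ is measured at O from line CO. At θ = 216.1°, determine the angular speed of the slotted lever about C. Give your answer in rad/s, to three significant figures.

1.82

ω = 5.55 rad/s (from 53 rpm).
Crank pin A relative to C: A = (d + r cosθ, r sinθ); lever angle φ = atan2(r sinθ, d + r cosθ).
Differentiating tanφ: φ̇ = rω(d cosθ + r)/(d² + r² + 2dr cosθ).
d² + r² + 2dr cosθ = |CA|² = 0.0176093 m²;  d cosθ + r = -0.072983 m.
|ω_lever| = |0.079·5.55·-0.072983| / 0.0176093 = 1.8172 rad/s.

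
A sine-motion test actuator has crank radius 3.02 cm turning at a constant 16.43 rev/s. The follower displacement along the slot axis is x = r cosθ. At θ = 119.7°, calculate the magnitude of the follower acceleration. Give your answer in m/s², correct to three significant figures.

159

ω = 103.2 rad/s (from 16.43 rev/s).
x = r cosθ ⇒ ẍ = −rω² cosθ (ω constant).
|a| = rω²|cosθ| = 0.0302·(103.2)²·|cos 119.7°| = 159.46 m/s².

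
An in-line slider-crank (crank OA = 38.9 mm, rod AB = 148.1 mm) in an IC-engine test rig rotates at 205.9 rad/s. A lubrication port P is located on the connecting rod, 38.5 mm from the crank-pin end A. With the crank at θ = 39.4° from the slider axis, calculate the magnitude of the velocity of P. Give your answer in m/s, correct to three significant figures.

7.05

ω = 205.9 rad/s.  Crank-pin speed |V_A| = rω = 8.0095 m/s, perpendicular to OA.
Rod angle: sinφ = −(r/L) sinθ ⇒ φ = -9.597°; ω_rod = −rω cosθ/√(L²−r²sin²θ) = -42.384 rad/s.
V_P = V_A + ω_rod × AP, with AP = 0.0385 m along the rod.
Components: V_Px = −rω sinθ − a·ω_rod·sinφ = -5.3559 m/s;  V_Py = rω cosθ + a·ω_rod·cosφ = +4.5803 m/s.
|V_P| = √(V_Px² + V_Py²) = 7.0473 m/s.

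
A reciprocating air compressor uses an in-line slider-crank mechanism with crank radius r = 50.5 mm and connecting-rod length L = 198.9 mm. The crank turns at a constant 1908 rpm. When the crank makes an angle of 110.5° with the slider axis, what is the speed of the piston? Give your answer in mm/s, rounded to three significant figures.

8590

ω = 2π·1908/60 = 199.8 rad/s
For an in-line slider-crank, x = r cosθ + √(L² − r² sin²θ), so v = −rω sinθ·[1 + r cosθ/√(L² − r² sin²θ)].
With r = 0.0505 m, L = 0.1989 m, θ = 110.5°: √(L² − r² sin²θ) = 0.19319 m.
v = −0.0505·199.8·0.93667·[1 + 0.0505·-0.35021/0.19319] = -8.586 m/s.
|v| = 8.586 m/s = 8586 mm/s.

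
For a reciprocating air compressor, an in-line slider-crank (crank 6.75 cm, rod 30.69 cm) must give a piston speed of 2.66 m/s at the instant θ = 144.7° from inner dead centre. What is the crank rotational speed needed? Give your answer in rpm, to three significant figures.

795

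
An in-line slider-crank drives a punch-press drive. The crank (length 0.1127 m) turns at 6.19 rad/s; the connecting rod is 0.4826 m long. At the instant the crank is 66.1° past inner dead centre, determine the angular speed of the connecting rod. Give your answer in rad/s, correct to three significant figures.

0.599

ω = 6.19 rad/s
The rod makes angle φ with the slider axis where L sinφ = r sinθ; differentiating, L cosφ·φ̇ = r ω cosθ.
L cosφ = √(L² − r² sin²θ) = 0.47147 m.
|ω_rod| = r ω |cosθ| / √(L² − r² sin²θ) = 0.1127·6.19·0.40514/0.47147 = 0.59947 rad/s.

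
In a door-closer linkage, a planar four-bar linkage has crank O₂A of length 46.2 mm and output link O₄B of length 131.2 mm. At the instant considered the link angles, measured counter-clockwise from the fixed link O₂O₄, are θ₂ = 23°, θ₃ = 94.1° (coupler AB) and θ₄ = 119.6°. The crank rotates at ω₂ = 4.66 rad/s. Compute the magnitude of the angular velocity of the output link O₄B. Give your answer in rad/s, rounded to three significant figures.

ω₂ = 4.66 rad/s
Differentiating the loop-closure r₂e^{iθ₂}+r₃e^{iθ₃}=r₁+r₄e^{iθ₄} gives r₂ω₂e^{iθ₂}+r₃ω₃e^{iθ₃}=r₄ω₄e^{iθ₄}.
Eliminating the other unknown: ω₄ = r₂ω₂ sin(θ₂−θ₃) / [r₄ sin(θ₄−θ₃)].
Numerator sine = -0.94609; denominator sine = +0.43051.
Result = 0.0462·4.66·(-0.94609) / (0.1312·(+0.43051)) = -3.6061 rad/s; magnitude 3.6061 rad/s.

3.61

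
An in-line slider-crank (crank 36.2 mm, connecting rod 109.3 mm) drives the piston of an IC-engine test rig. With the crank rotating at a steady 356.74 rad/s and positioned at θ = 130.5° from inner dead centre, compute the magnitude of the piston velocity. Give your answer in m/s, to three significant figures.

7.64

ω = 356.7 rad/s
For an in-line slider-crank, x = r cosθ + √(L² − r² sin²θ), so v = −rω sinθ·[1 + r cosθ/√(L² − r² sin²θ)].
With r = 0.0362 m, L = 0.1093 m, θ = 130.5°: √(L² − r² sin²θ) = 0.10578 m.
v = −0.0362·356.7·0.76041·[1 + 0.0362·-0.64945/0.10578] = -7.6373 m/s.
|v| = 7.6373 m/s.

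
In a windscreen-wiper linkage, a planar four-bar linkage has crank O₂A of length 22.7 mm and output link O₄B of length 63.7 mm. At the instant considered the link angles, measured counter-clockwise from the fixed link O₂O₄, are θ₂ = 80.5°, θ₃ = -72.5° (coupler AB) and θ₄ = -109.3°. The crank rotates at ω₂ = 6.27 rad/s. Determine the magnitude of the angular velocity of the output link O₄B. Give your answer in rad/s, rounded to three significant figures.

ω₂ = 6.27 rad/s
Differentiating the loop-closure r₂e^{iθ₂}+r₃e^{iθ₃}=r₁+r₄e^{iθ₄} gives r₂ω₂e^{iθ₂}+r₃ω₃e^{iθ₃}=r₄ω₄e^{iθ₄}.
Eliminating the other unknown: ω₄ = r₂ω₂ sin(θ₂−θ₃) / [r₄ sin(θ₄−θ₃)].
Numerator sine = +0.45399; denominator sine = -0.59902.
Result = 0.0227·6.27·(+0.45399) / (0.0637·(-0.59902)) = -1.6934 rad/s; magnitude 1.6934 rad/s.

1.69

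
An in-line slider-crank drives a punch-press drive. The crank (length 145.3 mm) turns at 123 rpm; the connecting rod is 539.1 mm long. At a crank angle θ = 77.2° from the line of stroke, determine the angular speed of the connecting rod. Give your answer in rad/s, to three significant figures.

0.797

ω = 12.88 rad/s (converted from 123 rpm).
The rod makes angle φ with the slider axis where L sinφ = r sinθ; differentiating, L cosφ·φ̇ = r ω cosθ.
L cosφ = √(L² − r² sin²θ) = 0.52015 m.
|ω_rod| = r ω |cosθ| / √(L² − r² sin²θ) = 0.1453·12.88·0.22155/0.52015 = 0.79715 rad/s.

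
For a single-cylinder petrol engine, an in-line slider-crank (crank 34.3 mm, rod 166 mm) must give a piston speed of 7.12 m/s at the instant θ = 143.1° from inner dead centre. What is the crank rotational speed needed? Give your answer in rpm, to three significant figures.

3960

For an in-line slider-crank, |v_piston| = rω|sinθ|·[1 + r cosθ/√(L² − r² sin²θ)].
With r = 0.0343 m, L = 0.166 m, θ = 143.1°: the bracketed kinematic factor |dx/dθ| = 0.017165 m.
ω = v/|dx/dθ| = 7.12/0.017165 = 414.8 rad/s.
N = 60ω/(2π) = 3961 rpm.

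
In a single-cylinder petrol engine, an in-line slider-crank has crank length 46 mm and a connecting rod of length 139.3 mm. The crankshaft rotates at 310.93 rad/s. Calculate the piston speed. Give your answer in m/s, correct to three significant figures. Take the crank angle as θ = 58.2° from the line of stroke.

ω = 310.9 rad/s
For an in-line slider-crank, x = r cosθ + √(L² − r² sin²θ), so v = −rω sinθ·[1 + r cosθ/√(L² − r² sin²θ)].
With r = 0.046 m, L = 0.1393 m, θ = 58.2°: √(L² − r² sin²θ) = 0.1337 m.
v = −0.046·310.9·0.84989·[1 + 0.046·0.52696/0.1337] = -14.36 m/s.
|v| = 14.36 m/s.

14.4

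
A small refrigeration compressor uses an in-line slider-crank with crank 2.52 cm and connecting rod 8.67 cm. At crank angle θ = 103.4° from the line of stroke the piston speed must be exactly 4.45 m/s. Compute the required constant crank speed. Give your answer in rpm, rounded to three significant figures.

For an in-line slider-crank, |v_piston| = rω|sinθ|·[1 + r cosθ/√(L² − r² sin²θ)].
With r = 0.0252 m, L = 0.0867 m, θ = 103.4°: the bracketed kinematic factor |dx/dθ| = 0.022792 m.
ω = v/|dx/dθ| = 4.45/0.022792 = 195.24 rad/s.
N = 60ω/(2π) = 1864.4 rpm.

1860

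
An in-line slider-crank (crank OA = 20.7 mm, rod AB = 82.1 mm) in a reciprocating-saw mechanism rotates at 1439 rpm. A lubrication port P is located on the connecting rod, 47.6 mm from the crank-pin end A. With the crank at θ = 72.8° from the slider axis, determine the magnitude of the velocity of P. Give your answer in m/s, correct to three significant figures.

3.14

ω = 150.7 rad/s.  Crank-pin speed |V_A| = rω = 3.1193 m/s, perpendicular to OA.
Rod angle: sinφ = −(r/L) sinθ ⇒ φ = -13.937°; ω_rod = −rω cosθ/√(L²−r²sin²θ) = -11.576 rad/s.
V_P = V_A + ω_rod × AP, with AP = 0.0476 m along the rod.
Components: V_Px = −rω sinθ − a·ω_rod·sinφ = -3.1125 m/s;  V_Py = rω cosθ + a·ω_rod·cosφ = +0.38761 m/s.
|V_P| = √(V_Px² + V_Py²) = 3.1366 m/s.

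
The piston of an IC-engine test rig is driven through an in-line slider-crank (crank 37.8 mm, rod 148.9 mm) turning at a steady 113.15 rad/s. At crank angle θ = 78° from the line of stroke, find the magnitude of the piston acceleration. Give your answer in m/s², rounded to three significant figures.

14.9

ω = 113.2 rad/s
x(θ) = r cosθ + √(L² − r² sin²θ); with ω constant, a = ω²·d²x/dθ².
d²x/dθ² = −r cosθ − r²(cos2θ)/√u − r⁴ sin²2θ/(4u^{3/2}),  u = L² − r² sin²θ = 0.0208041 m².
Substituting r = 0.0378 m, L = 0.1489 m, θ = 78°: d²x/dθ² = +0.0011626 m.
a = ω²·d²x/dθ² = (113.2)²·(+0.0011626) = +14.885 m/s²;  |a| = 14.885 m/s².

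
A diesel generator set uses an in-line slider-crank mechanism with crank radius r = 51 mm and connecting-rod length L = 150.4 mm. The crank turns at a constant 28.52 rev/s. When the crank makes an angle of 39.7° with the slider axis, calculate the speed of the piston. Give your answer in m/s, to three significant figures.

ω = 2π·28.5 = 179.2 rad/s
For an in-line slider-crank, x = r cosθ + √(L² − r² sin²θ), so v = −rω sinθ·[1 + r cosθ/√(L² − r² sin²θ)].
With r = 0.051 m, L = 0.1504 m, θ = 39.7°: √(L² − r² sin²θ) = 0.14683 m.
v = −0.051·179.2·0.63877·[1 + 0.051·0.76940/0.14683] = -7.3978 m/s.
|v| = 7.3978 m/s.

7.40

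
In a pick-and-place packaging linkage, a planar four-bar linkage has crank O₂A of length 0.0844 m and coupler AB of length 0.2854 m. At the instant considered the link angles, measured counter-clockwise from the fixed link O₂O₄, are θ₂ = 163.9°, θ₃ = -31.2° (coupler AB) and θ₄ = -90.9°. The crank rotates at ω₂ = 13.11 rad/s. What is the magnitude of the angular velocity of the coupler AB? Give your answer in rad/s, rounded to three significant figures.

ω₂ = 13.11 rad/s
Differentiating the loop-closure r₂e^{iθ₂}+r₃e^{iθ₃}=r₁+r₄e^{iθ₄} gives r₂ω₂e^{iθ₂}+r₃ω₃e^{iθ₃}=r₄ω₄e^{iθ₄}.
Eliminating the other unknown: ω₃ = r₂ω₂ sin(θ₄−θ₂) / [r₃ sin(θ₃−θ₄)].
Numerator sine = +0.96502; denominator sine = +0.86340.
Result = 0.0844·13.11·(+0.96502) / (0.2854·(+0.86340)) = +4.3333 rad/s; magnitude 4.3333 rad/s.

4.33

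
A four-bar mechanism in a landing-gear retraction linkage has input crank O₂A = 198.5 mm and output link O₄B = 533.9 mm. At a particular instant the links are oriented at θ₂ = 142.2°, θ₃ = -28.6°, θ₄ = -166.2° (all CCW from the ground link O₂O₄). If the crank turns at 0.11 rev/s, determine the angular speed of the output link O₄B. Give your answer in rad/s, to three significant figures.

0.0609

ω₂ = 0.6912 rad/s (from 0.11 rev/s).
Differentiating the loop-closure r₂e^{iθ₂}+r₃e^{iθ₃}=r₁+r₄e^{iθ₄} gives r₂ω₂e^{iθ₂}+r₃ω₃e^{iθ₃}=r₄ω₄e^{iθ₄}.
Eliminating the other unknown: ω₄ = r₂ω₂ sin(θ₂−θ₃) / [r₄ sin(θ₄−θ₃)].
Numerator sine = +0.15988; denominator sine = -0.67430.
Result = 0.1985·0.6912·(+0.15988) / (0.5339·(-0.67430)) = -0.060928 rad/s; magnitude 0.060928 rad/s.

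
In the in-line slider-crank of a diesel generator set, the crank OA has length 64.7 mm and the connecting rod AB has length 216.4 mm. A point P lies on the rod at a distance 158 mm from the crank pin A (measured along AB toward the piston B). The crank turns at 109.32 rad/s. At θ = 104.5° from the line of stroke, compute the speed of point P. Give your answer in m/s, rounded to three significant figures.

ω = 109.3 rad/s.  Crank-pin speed |V_A| = rω = 7.073 m/s, perpendicular to OA.
Rod angle: sinφ = −(r/L) sinθ ⇒ φ = -16.826°; ω_rod = −rω cosθ/√(L²−r²sin²θ) = +8.5496 rad/s.
V_P = V_A + ω_rod × AP, with AP = 0.158 m along the rod.
Components: V_Px = −rω sinθ − a·ω_rod·sinφ = -6.4567 m/s;  V_Py = rω cosθ + a·ω_rod·cosφ = -0.47792 m/s.
|V_P| = √(V_Px² + V_Py²) = 6.4744 m/s.

6.47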